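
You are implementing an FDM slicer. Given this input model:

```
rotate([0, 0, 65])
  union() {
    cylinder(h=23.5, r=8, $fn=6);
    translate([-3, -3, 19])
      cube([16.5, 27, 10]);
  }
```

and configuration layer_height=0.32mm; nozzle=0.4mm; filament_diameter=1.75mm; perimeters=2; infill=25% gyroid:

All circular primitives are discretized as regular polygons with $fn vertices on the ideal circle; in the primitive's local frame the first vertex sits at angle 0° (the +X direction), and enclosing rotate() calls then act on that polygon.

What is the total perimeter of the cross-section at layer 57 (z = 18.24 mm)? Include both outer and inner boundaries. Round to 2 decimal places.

At z = 18.24 mm: the r=8 cylinder contributes a regular 6-gon of circumradius 8 (perimeter = 2·6·8.000·sin(180°/6) = 48.00 mm); the cube at (-3, -3) is not intersected at this z (z outside [19, 29]); Taking the union: only the r=8 cylinder is present, so the union is just that shape — boundary = 48.00 mm; (whole slice rotated 65° about Z — lengths, areas and connectivity unchanged). Overall, the cross-section is a single solid region. Total boundary length (outer) = 48.00 mm.

48.00 mm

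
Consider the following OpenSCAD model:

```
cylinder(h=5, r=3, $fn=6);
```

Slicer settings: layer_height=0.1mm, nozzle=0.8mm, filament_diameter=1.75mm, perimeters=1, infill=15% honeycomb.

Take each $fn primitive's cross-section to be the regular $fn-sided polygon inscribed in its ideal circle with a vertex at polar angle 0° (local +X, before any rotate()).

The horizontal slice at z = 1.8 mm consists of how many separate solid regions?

1

At z = 1.8 mm: the cylinder: section is a regular 6-gon, circumradius r=3. The result has 1 disconnected region.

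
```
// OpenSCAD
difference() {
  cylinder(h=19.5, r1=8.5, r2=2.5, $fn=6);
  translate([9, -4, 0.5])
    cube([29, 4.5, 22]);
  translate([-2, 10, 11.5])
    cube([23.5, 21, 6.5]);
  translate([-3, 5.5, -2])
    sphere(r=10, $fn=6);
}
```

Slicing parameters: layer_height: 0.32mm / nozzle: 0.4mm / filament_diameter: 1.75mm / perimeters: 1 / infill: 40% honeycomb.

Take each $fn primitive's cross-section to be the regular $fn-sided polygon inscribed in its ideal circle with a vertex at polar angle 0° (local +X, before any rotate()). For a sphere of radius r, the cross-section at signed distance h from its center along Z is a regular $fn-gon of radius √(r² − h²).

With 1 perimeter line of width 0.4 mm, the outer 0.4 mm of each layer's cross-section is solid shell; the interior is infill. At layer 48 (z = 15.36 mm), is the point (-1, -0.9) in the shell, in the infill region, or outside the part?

infill

At z = 15.36 mm: the cone contributes a regular 6-gon of circumradius 3.774 (interpolated between r1=8.5 and r2=2.5 at t=0.788); the 29×4.5 cube at (9, -4) contributes its full rectangle; the 23.5×21 cube at (-2, 10) contributes its full rectangle; the sphere at (-3, 5.5) does not reach this height (|z−center|=17.360 > r=10); After the difference (first − rest): starting from the cone, the 29×4.5 cube at (9, -4) misses the remaining region (no effect); the 23.5×21 cube at (-2, 10) misses the remaining region (no effect) — 1 connected region. Overall, the cross-section is a single solid region. The nearest boundary edge runs (-1.89, -3.27)→(-3.77, 0.00); distance from the point to it = 1.95 mm. The point is inside the cross-section and 1.95 mm from the nearest boundary — more than the 0.4 mm shell width (1 × 0.4), so it's in the infill interior.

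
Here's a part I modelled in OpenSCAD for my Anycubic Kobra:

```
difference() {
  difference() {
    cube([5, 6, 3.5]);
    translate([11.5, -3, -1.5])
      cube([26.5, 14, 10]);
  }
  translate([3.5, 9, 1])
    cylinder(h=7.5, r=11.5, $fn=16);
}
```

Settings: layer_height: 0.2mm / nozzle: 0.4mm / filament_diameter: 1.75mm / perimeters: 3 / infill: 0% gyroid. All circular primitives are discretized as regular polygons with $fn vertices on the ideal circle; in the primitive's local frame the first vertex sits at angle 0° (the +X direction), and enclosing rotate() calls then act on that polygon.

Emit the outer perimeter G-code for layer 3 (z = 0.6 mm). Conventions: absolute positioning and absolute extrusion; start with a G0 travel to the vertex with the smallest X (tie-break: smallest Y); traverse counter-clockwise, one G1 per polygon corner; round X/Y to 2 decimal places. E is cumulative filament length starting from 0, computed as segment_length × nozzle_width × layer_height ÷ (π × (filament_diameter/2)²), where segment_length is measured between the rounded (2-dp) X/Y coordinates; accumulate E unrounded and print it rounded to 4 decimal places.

G0 X0.00 Y0.00 Z0.60
G1 X5.00 Y0.00 E0.1663
G1 X5.00 Y6.00 E0.3659
G1 X0.00 Y6.00 E0.5322
G1 X0.00 Y0.00 E0.7317

At z = 0.6 mm: the cube (footprint 5×6) is included at this height; the cube at (11.5, -3) is present — its section is the full 26.5×14 rectangle; Taking the first minus the rest: starting from the 5×6 cube, the 26.5×14 cube at (11.5, -3) misses the remaining region (no effect) — 1 connected region; the cylinder at (3.5, 9) does not reach this height (z outside [1, 8.5]); After the difference (first − rest): none of the subtracted shapes is present at this height, so the result so far is unchanged — 1 connected region. The outline is a single polygon with 4 vertices. Extrusion per mm of travel: 0.4 × 0.2 / (π × 0.875²) = 0.033260. Accumulating E over each segment gives final E = 0.7317.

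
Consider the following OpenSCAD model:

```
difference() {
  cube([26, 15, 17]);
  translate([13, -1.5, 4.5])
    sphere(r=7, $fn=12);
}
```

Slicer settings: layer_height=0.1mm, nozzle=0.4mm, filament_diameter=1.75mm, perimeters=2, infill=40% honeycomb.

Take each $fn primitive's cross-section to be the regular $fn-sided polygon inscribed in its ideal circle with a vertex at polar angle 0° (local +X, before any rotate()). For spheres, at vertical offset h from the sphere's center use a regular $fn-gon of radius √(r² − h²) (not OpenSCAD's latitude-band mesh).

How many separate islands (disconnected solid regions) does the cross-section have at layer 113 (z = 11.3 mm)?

1

At z = 11.3 mm: the cube is present — its section is the full 26×15 rectangle; the sphere at (13, -1.5): section is a regular 12-gon, circumradius = √(r²−h²) = √(7²−6.8²) = 1.661; Taking the first minus the rest: starting from the 26×15 cube, the r=7 sphere at (13, -1.5) partially overlaps it — only the 0.10 mm² overlap (of its 8.28 mm²) is removed, clipping the outline — 1 connected region. Overall, the cross-section is a single solid region. Island count = 1.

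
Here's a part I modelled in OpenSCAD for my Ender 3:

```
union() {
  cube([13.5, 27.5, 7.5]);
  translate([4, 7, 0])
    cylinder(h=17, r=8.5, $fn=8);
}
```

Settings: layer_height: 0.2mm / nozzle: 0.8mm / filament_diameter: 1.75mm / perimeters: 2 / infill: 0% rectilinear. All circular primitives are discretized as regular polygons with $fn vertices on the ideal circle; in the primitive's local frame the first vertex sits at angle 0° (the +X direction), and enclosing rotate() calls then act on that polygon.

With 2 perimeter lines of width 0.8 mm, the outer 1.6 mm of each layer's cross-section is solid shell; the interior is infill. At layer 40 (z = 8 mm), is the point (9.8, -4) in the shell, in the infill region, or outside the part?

At z = 8 mm: the cube does not reach this height (z outside [0, 7.5]); the r=8.5 cylinder at (4, 7) gives a regular 8-gon of circumradius 8.5 (constant along its height); Merging all regions: only the r=8.5 cylinder at (4, 7) is present, so the union is just that shape — 1 connected region. Overall, the cross-section is a single solid region. The nearest boundary edge runs (4.00, -1.50)→(10.01, 0.99); distance from the point to it = 4.53 mm. The point is not inside any of the regions above, so it lies outside the cross-section (4.53 mm from the nearest boundary).

outside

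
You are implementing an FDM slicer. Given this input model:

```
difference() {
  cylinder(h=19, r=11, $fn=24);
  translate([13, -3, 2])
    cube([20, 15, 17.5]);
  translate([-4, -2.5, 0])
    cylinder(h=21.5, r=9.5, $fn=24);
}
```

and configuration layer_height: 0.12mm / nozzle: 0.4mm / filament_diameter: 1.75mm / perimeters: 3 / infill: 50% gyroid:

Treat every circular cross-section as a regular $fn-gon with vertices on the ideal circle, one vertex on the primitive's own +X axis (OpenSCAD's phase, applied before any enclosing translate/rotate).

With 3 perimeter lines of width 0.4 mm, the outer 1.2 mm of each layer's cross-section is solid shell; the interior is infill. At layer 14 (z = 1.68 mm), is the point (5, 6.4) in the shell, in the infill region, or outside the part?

infill

At z = 1.68 mm: the r=11 cylinder gives a regular 24-gon of circumradius 11 (constant along its height); the cube at (13, -3) is absent (z outside [2, 19.5]); the cylinder at (-4, -2.5): section is a regular 24-gon, circumradius r=9.5; After the difference (first − rest): starting from the r=11 cylinder, the r=9.5 cylinder at (-4, -2.5) partially overlaps it — only the 227.80 mm² overlap (of its 280.30 mm²) is removed, clipping the outline — 1 connected region. Overall, the cross-section is a single solid region. The nearest boundary edge runs (5.50, 9.53)→(7.78, 7.78); distance from the point to it = 2.78 mm. The point is inside the cross-section and 2.78 mm from the nearest boundary — more than the 1.2 mm shell width (3 × 0.4), so it's in the infill interior.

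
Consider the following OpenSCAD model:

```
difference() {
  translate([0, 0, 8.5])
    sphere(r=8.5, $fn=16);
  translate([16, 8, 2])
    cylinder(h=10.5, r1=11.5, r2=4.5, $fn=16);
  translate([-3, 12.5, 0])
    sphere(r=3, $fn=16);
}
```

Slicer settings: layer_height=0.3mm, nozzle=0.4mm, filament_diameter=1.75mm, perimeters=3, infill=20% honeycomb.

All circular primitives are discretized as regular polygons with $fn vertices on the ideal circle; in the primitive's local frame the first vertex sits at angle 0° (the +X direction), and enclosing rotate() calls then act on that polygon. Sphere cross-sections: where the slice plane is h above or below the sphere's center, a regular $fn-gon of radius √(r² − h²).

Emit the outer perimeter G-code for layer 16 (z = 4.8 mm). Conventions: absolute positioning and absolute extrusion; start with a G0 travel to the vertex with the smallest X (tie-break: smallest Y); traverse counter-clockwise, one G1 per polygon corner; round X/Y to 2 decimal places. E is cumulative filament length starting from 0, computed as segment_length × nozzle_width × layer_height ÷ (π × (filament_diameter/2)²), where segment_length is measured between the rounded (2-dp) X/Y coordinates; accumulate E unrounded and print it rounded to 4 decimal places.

At z = 4.8 mm: the r=8.5 sphere slices to a regular 16-gon of circumradius 7.652 (√(r²−h²) with h=3.7 from center); the cone at (16, 8) (r1=11.5→r2=4.5) has section circumradius 9.633 here — a regular 16-gon; the sphere at (-3, 12.5) does not reach this height (|z−center|=4.800 > r=3); Taking the first minus the rest: starting from the r=8.5 sphere, the cone at (16, 8) misses the remaining region (no effect) — 1 connected region. The outline is a single polygon with 16 vertices. Extrusion per mm of travel: 0.4 × 0.3 / (π × 0.875²) = 0.049890. Accumulating E over each segment gives final E = 2.3832.

G0 X-7.65 Y0.00 Z4.80
G1 X-7.07 Y-2.93 E0.1490
G1 X-5.41 Y-5.41 E0.2979
G1 X-2.93 Y-7.07 E0.4468
G1 X0.00 Y-7.65 E0.5958
G1 X2.93 Y-7.07 E0.7448
G1 X5.41 Y-5.41 E0.8937
G1 X7.07 Y-2.93 E1.0426
G1 X7.65 Y0.00 E1.1916
G1 X7.07 Y2.93 E1.3406
G1 X5.41 Y5.41 E1.4895
G1 X2.93 Y7.07 E1.6384
G1 X0.00 Y7.65 E1.7874
G1 X-2.93 Y7.07 E1.9364
G1 X-5.41 Y5.41 E2.0853
G1 X-7.07 Y2.93 E2.2342
G1 X-7.65 Y0.00 E2.3832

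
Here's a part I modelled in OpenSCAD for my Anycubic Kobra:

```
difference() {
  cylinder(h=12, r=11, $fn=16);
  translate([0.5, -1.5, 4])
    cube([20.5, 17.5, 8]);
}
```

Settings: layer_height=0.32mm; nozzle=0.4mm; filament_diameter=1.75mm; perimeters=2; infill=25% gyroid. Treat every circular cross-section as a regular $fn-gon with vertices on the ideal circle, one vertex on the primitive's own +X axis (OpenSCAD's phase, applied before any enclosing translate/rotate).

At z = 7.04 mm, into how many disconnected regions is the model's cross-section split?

At z = 7.04 mm: the r=11 cylinder contributes a regular 16-gon of circumradius 11; the cube at (0.5, -1.5) is present — its section is the full 20.5×17.5 rectangle; Taking the first minus the rest: starting from the r=11 cylinder, the 20.5×17.5 cube at (0.5, -1.5) partially overlaps it — only the 102.66 mm² overlap (of its 358.75 mm²) is removed, clipping the outline — 1 connected region. The result has 1 disconnected region.

1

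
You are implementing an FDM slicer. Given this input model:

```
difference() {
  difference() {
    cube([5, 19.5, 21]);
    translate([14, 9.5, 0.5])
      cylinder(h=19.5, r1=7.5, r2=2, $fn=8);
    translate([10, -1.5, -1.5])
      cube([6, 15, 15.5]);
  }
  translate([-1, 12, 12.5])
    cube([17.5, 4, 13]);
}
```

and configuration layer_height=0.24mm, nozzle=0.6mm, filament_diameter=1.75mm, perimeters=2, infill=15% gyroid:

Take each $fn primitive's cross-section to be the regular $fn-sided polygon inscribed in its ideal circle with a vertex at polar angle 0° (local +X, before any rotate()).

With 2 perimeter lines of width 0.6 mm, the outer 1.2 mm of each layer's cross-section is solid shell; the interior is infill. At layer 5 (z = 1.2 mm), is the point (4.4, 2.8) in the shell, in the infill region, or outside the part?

shell

At z = 1.2 mm: the cube (footprint 5×19.5) is included at this height; the cone at (14, 9.5): at t=0.036 of its height the radius interpolates to r₁+(r₂−r₁)t = 7.303, giving a regular 8-gon of that circumradius; the 6×15 cube at (10, -1.5) contributes its full rectangle; Subtracting the remaining from the first: starting from the 5×19.5 cube, the cone at (14, 9.5) misses the remaining region (no effect); the 6×15 cube at (10, -1.5) misses the remaining region (no effect) — 1 connected region; the cube at (-1, 12) does not reach this height (z outside [12.5, 25.5]); Taking the first minus the rest: none of the subtracted shapes is present at this height, so the result so far is unchanged — 1 connected region. Overall, the cross-section is a single solid region. The nearest boundary edge runs (5.00, 19.50)→(5.00, 0.00); distance from the point to it = 0.60 mm. The point is inside the cross-section, 0.60 mm from the nearest boundary — within the 1.2 mm shell band (2 × 0.6).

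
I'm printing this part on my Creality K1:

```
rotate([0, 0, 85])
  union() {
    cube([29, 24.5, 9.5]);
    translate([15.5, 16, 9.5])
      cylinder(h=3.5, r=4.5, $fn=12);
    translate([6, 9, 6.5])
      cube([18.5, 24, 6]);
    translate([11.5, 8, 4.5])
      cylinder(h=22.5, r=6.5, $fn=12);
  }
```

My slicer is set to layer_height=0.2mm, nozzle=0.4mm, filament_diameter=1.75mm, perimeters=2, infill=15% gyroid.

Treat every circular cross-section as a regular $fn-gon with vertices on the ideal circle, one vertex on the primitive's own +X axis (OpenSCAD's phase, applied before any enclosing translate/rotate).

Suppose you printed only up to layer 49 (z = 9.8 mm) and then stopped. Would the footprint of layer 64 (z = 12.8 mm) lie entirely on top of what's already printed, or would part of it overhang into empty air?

Compare the two slices. At z = 9.8: the cube does not reach this height (z outside [0, 9.5]); the cylinder at (15.5, 16): section is a regular 12-gon, circumradius r=4.5 (area = (12/2)·4.500²·sin(360°/12) = 60.75 mm²); the cube at (6, 9) is present — its section is the full 18.5×24 rectangle (area 444.00 mm²); the r=6.5 cylinder at (11.5, 8) gives a regular 12-gon of circumradius 6.5 (constant along its height) (area = (12/2)·6.500²·sin(360°/12) = 126.75 mm²); Merging all regions: the regions partially overlap — summed areas 631.50 mm² minus the doubly-counted overlap 110.42 mm² gives 521.08 mm² — area = 521.08 mm²; (rotated 85° about Z; rotation is an isometry so areas/perimeters/island counts are preserved). At z = 12.8: the cube is absent (z outside [0, 9.5]); the cylinder at (15.5, 16): section is a regular 12-gon, circumradius r=4.5 (area = (12/2)·4.500²·sin(360°/12) = 60.75 mm²); the cube at (6, 9) does not reach this height (z outside [6.5, 12.5]); the r=6.5 cylinder at (11.5, 8) gives a regular 12-gon of circumradius 6.5 (constant along its height) (area = (12/2)·6.500²·sin(360°/12) = 126.75 mm²); Merging all regions: the regions partially overlap — summed areas 187.50 mm² minus the doubly-counted overlap 7.14 mm² gives 180.36 mm² — area = 180.36 mm²; (rotated 85° about Z; rotation is an isometry so areas/perimeters/island counts are preserved). Checking containment: the cross-section at z = 12.8 is a subset of the cross-section at z = 9.8.

entirely on top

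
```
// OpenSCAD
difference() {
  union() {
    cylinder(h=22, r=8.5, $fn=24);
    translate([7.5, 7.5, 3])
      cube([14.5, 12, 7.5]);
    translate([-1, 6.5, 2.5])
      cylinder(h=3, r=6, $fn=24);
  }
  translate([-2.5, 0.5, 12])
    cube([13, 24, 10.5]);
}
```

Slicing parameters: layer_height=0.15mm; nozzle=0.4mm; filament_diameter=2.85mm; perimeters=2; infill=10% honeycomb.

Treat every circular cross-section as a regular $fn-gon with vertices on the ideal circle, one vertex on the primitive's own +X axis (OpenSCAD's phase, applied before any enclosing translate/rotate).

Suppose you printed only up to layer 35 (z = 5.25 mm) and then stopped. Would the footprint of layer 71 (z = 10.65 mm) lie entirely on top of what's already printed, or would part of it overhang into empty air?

Compare the two slices. At z = 5.25: the r=8.5 cylinder contributes a regular 24-gon of circumradius 8.5 (area = (24/2)·8.500²·sin(360°/24) = 224.40 mm²); the 14.5×12 cube at (7.5, 7.5) contributes its full rectangle (area 174.00 mm²); the r=6 cylinder at (-1, 6.5) contributes a regular 24-gon of circumradius 6 (area = (24/2)·6.000²·sin(360°/24) = 111.81 mm²); Taking the union: the regions partially overlap — summed areas 510.21 mm² minus the doubly-counted overlap 69.15 mm² gives 441.06 mm² — area = 441.06 mm²; the cube at (-2.5, 0.5) is absent (z outside [12, 22.5]); After the difference (first − rest): none of the subtracted shapes is present at this height, so that combined region is unchanged — area = 441.06 mm². At z = 10.65: the cylinder: section is a regular 24-gon, circumradius r=8.5 (area = (24/2)·8.500²·sin(360°/24) = 224.40 mm²); the cube at (7.5, 7.5) does not reach this height (z outside [3, 10.5]); the cylinder at (-1, 6.5) is not intersected at this z (z outside [2.5, 5.5]); Combining (union): only the r=8.5 cylinder is present, so the union is just that shape — area = 224.40 mm²; the cube at (-2.5, 0.5) is not intersected at this z (z outside [12, 22.5]); Taking the first minus the rest: none of the subtracted shapes is present at this height, so that combined region is unchanged — area = 224.40 mm². Checking containment: the cross-section at z = 10.65 is a subset of the cross-section at z = 5.25.

entirely on top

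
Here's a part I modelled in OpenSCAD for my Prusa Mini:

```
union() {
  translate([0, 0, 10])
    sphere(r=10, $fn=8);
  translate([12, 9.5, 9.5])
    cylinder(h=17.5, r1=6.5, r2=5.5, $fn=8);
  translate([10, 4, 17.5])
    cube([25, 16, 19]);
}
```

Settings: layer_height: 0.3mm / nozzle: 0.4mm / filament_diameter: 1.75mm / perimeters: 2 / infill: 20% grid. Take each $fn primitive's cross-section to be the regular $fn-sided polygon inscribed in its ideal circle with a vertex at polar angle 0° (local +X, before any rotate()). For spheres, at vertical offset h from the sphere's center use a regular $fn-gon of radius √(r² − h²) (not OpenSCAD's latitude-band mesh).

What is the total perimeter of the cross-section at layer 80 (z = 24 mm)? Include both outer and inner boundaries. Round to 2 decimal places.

85.42 mm

At z = 24 mm: the sphere is not intersected at this z (|z−center|=14.000 > r=10); the cone at (12, 9.5): at t=0.829 of its height the radius interpolates to r₁+(r₂−r₁)t = 5.671, giving a regular 8-gon of that circumradius (perimeter = 2·8·5.671·sin(180°/8) = 34.73 mm); the 25×16 cube at (10, 4) contributes its full rectangle (perimeter 82.00 mm); Taking the union: the regions partially overlap (shared area 66.45 mm²), so the edge portions inside another operand are dropped and the merged outline is re-measured after clipping — boundary = 85.42 mm. Overall, the cross-section is a single solid region. Total boundary length (outer) = 85.42 mm.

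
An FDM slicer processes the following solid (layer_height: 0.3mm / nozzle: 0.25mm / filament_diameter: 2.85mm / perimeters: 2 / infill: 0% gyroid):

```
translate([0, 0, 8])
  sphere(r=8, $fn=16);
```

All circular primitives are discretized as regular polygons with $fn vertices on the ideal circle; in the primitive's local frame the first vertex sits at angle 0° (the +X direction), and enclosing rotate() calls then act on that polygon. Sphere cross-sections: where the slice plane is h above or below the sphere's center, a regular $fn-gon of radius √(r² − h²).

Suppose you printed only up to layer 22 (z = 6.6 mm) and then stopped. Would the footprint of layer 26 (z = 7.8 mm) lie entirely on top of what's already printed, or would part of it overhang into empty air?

Compare the two slices. At z = 6.6: the r=8 sphere contributes a regular 16-gon of circumradius √(8²−1.4²) = 7.877 (area = (16/2)·7.877²·sin(360°/16) = 189.93 mm²). At z = 7.8: the r=8 sphere contributes a regular 16-gon of circumradius √(8²−0.2²) = 7.997 (area = (16/2)·7.997²·sin(360°/16) = 195.81 mm²). Checking containment: at z = 7.8 the cross-section extends beyond the z = 6.6 cross-section by about 5.88 mm².

part overhangs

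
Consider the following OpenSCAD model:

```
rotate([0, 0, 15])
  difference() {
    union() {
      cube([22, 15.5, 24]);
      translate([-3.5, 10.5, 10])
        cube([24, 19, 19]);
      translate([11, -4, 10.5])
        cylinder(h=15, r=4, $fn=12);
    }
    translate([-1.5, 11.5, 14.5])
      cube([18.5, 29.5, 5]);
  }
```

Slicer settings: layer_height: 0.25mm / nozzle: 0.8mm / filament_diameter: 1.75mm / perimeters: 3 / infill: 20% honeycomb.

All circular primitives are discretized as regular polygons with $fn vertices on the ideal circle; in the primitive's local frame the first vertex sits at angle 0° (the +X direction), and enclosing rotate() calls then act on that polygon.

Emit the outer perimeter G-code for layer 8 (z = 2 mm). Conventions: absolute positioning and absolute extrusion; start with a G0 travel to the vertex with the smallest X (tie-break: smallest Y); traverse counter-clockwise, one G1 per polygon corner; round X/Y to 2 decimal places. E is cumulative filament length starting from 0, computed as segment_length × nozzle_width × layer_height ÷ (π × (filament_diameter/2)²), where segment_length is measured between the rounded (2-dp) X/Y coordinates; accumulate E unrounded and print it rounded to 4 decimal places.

At z = 2 mm: the 22×15.5 cube contributes its full rectangle; the cube at (-3.5, 10.5) is not intersected at this z (z outside [10, 29]); the cylinder at (11, -4) is not intersected at this z (z outside [10.5, 25.5]); Combining (union): only the 22×15.5 cube is present, so the union is just that shape — 1 connected region; the cube at (-1.5, 11.5) does not reach this height (z outside [14.5, 19.5]); Subtracting the remaining from the first: none of the subtracted shapes is present at this height, so that combined region is unchanged — 1 connected region; (whole slice rotated 15° about Z — lengths, areas and connectivity unchanged). The outline is a single polygon with 4 vertices. Extrusion per mm of travel: 0.8 × 0.25 / (π × 0.875²) = 0.083150. Accumulating E over each segment gives final E = 6.2367.

G0 X-4.01 Y14.97 Z2.00
G1 X0.00 Y0.00 E1.2886
G1 X21.25 Y5.69 E3.1178
G1 X17.24 Y20.67 E4.4073
G1 X-4.01 Y14.97 E6.2367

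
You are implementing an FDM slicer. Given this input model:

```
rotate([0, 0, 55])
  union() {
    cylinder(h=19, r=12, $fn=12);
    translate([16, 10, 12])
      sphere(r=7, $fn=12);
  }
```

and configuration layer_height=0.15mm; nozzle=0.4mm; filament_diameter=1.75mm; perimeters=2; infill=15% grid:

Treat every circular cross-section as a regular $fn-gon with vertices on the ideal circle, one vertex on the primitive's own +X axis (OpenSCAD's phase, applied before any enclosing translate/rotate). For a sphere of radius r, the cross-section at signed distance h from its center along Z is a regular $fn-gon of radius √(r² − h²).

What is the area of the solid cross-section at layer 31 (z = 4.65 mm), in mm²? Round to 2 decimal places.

At z = 4.65 mm: the r=12 cylinder contributes a regular 12-gon of circumradius 12 (area = (12/2)·12.000²·sin(360°/12) = 432.00 mm²); the sphere at (16, 10) is absent (|z−center|=7.350 > r=7); Merging all regions: only the r=12 cylinder is present, so the union is just that shape — area = 432.00 mm²; (rotated 55° about Z; rotation is an isometry so areas/perimeters/island counts are preserved). Overall, the cross-section is a single solid region. Net area = 432.00 mm².

432.00 mm²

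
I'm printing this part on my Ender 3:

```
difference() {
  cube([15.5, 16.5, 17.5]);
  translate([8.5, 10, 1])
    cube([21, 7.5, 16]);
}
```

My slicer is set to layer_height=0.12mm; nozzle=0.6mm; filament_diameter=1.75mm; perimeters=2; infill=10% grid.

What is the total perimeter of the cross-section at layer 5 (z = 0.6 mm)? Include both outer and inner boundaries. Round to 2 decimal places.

64.00 mm

At z = 0.6 mm: the cube (footprint 15.5×16.5) is included at this height (perimeter 64.00 mm); the cube at (8.5, 10) is absent (z outside [1, 17]); After the difference (first − rest): none of the subtracted shapes is present at this height, so the 15.5×16.5 cube is unchanged — boundary = 64.00 mm. Overall, the cross-section is a single solid region. Total boundary length (outer) = 64.00 mm.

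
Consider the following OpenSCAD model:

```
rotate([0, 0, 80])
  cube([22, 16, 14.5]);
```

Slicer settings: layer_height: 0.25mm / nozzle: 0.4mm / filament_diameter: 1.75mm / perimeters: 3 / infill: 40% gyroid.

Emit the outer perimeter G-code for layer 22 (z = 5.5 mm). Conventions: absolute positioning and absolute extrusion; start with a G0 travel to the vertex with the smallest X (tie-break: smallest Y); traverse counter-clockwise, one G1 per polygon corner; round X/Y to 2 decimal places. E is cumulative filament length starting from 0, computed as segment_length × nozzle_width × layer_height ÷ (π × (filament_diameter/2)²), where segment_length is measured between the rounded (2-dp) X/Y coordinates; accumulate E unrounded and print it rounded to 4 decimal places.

At z = 5.5 mm: the 22×16 cube contributes its full rectangle; (rotated 80° about Z; rotation is an isometry so areas/perimeters/island counts are preserved). The outline is a single polygon with 4 vertices. Extrusion per mm of travel: 0.4 × 0.25 / (π × 0.875²) = 0.041575. Accumulating E over each segment gives final E = 3.1598.

G0 X-15.76 Y2.78 Z5.50
G1 X0.00 Y0.00 E0.6653
G1 X3.82 Y21.67 E1.5802
G1 X-11.94 Y24.44 E2.2454
G1 X-15.76 Y2.78 E3.1598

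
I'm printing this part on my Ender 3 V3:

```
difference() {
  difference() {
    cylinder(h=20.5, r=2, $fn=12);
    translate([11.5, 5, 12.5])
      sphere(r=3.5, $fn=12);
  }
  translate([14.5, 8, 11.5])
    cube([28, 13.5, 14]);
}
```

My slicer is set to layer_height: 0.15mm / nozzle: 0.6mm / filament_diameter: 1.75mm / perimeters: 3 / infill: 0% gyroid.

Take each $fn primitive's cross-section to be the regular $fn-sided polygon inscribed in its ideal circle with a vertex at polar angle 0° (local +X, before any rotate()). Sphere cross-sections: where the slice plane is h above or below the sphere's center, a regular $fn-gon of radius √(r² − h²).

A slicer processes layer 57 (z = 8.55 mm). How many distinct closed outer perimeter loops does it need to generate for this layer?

1

At z = 8.55 mm: the cylinder: section is a regular 12-gon, circumradius r=2; the sphere at (11.5, 5) is absent (|z−center|=3.950 > r=3.5); Taking the first minus the rest: none of the subtracted shapes is present at this height, so the r=2 cylinder is unchanged — 1 connected region; the cube at (14.5, 8) is absent (z outside [11.5, 25.5]); Taking the first minus the rest: none of the subtracted shapes is present at this height, so the result so far is unchanged — 1 connected region. The result has 1 disconnected region.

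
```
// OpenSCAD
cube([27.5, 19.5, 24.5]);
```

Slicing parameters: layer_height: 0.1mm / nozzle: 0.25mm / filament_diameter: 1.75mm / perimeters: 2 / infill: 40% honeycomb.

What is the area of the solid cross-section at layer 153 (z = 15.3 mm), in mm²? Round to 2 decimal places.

536.25 mm²

At z = 15.3 mm: the cube (footprint 27.5×19.5) is included at this height (area 536.25 mm²). Overall, the cross-section is a single solid region. Net area = 536.25 mm².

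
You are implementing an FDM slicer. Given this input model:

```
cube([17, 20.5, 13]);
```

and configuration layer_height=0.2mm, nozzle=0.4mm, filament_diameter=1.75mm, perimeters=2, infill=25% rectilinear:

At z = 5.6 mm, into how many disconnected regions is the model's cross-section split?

1

At z = 5.6 mm: the 17×20.5 cube contributes its full rectangle. The result has 1 disconnected region.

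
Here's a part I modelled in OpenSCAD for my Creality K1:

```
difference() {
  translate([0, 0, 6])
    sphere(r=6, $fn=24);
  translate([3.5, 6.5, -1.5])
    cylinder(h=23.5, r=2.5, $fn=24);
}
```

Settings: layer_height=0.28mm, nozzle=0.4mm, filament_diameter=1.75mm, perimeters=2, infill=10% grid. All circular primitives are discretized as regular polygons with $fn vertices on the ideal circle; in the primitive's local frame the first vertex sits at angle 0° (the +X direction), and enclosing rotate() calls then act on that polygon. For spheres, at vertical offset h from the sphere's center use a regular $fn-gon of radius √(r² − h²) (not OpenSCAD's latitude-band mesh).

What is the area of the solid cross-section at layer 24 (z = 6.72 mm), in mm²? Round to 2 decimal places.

At z = 6.72 mm: the r=6 sphere slices to a regular 24-gon of circumradius 5.957 (√(r²−h²) with h=0.72 from center) (area = (24/2)·5.957²·sin(360°/24) = 110.20 mm²); the r=2.5 cylinder at (3.5, 6.5) gives a regular 24-gon of circumradius 2.5 (constant along its height) (area = (24/2)·2.500²·sin(360°/24) = 19.41 mm²); Taking the first minus the rest: starting from the r=6 sphere (110.20 mm²), the r=2.5 cylinder at (3.5, 6.5) partially overlaps it — only the 2.51 mm² overlap (of its 19.41 mm²) is removed, clipping the outline — area = 107.69 mm². Overall, the cross-section is a single solid region. Net area = 107.69 mm².

107.69 mm²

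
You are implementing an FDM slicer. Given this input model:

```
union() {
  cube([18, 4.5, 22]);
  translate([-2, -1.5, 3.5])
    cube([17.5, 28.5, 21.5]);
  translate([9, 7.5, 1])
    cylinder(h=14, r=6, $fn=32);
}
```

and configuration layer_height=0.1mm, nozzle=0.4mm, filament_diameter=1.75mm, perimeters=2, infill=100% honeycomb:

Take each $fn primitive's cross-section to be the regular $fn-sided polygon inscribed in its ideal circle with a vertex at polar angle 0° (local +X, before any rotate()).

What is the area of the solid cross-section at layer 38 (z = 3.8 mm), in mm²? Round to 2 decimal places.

510.00 mm²

At z = 3.8 mm: the cube is present — its section is the full 18×4.5 rectangle (area 81.00 mm²); the cube at (-2, -1.5) (footprint 17.5×28.5) is included at this height (area 498.75 mm²); the cylinder at (9, 7.5): section is a regular 32-gon, circumradius r=6 (area = (32/2)·6.000²·sin(360°/32) = 112.37 mm²); Taking the union: the regions partially overlap — summed areas 692.12 mm² minus the doubly-counted overlap 182.12 mm² gives 510.00 mm² — area = 510.00 mm². Overall, the cross-section is a single solid region. Net area = 510.00 mm².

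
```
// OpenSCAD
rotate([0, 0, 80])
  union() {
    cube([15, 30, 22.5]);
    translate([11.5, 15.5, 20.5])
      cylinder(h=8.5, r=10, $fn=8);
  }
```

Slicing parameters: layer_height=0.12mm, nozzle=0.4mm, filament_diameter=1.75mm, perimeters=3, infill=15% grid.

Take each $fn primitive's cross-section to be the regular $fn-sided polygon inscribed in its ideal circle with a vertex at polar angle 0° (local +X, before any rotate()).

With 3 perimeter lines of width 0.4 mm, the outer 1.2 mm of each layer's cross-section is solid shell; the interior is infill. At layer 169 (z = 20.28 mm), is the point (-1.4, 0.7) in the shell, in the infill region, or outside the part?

shell

At z = 20.28 mm: the 15×30 cube contributes its full rectangle; the cylinder at (11.5, 15.5) is absent (z outside [20.5, 29]); Merging all regions: only the 15×30 cube is present, so the union is just that shape — 1 connected region; (whole slice rotated 80° about Z — lengths, areas and connectivity unchanged). Overall, the cross-section is a single solid region. Undo the 80° rotation: the query point maps to (0.446, 1.500) in the un-rotated model frame. The nearest boundary edge runs (0.00, 30.00)→(0.00, 0.00); distance from the point to it = 0.45 mm. The point is inside the cross-section, 0.45 mm from the nearest boundary — within the 1.2 mm shell band (3 × 0.4).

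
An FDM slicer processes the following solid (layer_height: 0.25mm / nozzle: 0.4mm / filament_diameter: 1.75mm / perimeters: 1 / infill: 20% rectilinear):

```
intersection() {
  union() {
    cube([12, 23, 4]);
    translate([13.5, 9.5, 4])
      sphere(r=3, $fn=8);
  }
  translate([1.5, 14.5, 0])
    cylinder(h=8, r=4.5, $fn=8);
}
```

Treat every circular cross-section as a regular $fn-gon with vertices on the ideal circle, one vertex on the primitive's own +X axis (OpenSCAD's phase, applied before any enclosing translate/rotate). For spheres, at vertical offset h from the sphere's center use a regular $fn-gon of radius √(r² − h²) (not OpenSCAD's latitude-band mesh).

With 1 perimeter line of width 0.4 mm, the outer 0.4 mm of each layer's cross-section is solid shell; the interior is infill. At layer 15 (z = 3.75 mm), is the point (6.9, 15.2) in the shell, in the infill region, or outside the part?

outside

At z = 3.75 mm: the cube (footprint 12×23) is included at this height; the sphere at (13.5, 9.5): section is a regular 8-gon, circumradius = √(r²−h²) = √(3²−0.25²) = 2.990; Merging all regions: the regions partially overlap (shared area 4.60 mm²), so overlapping operands fuse into one piece — 1 connected region; the r=4.5 cylinder at (1.5, 14.5) gives a regular 8-gon of circumradius 4.5 (constant along its height); Keeping only the common overlap: the r=4.5 cylinder at (1.5, 14.5) partially overlaps that combined region; clipping to the common part keeps 41.21 mm² — 1 connected region. Overall, the cross-section is a single solid region. The nearest boundary edge runs (4.68, 17.68)→(6.00, 14.50); distance from the point to it = 1.10 mm. The point is not inside any of the regions above, so it lies outside the cross-section (1.10 mm from the nearest boundary).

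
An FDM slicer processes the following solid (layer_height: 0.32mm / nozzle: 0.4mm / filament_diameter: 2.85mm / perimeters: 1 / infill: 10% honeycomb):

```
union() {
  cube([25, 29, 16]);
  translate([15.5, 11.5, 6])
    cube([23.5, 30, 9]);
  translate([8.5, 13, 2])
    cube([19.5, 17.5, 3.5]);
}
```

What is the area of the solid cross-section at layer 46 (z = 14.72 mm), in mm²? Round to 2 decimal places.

1263.75 mm²

At z = 14.72 mm: the cube (footprint 25×29) is included at this height (area 725.00 mm²); the 23.5×30 cube at (15.5, 11.5) contributes its full rectangle (area 705.00 mm²); the cube at (8.5, 13) does not reach this height (z outside [2, 5.5]); Combining (union): the regions partially overlap — summed areas 1430.00 mm² minus the doubly-counted overlap 166.25 mm² gives 1263.75 mm² — area = 1263.75 mm². Overall, the cross-section is a single solid region. Net area = 1263.75 mm².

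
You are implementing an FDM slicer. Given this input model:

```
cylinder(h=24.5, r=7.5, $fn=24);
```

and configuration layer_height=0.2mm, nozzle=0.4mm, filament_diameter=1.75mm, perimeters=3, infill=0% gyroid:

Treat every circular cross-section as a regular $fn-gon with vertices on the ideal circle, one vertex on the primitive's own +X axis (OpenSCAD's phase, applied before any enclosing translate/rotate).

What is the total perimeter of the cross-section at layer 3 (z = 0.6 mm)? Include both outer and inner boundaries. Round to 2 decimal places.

46.99 mm

At z = 0.6 mm: the cylinder: section is a regular 24-gon, circumradius r=7.5 (perimeter = 2·24·7.500·sin(180°/24) = 46.99 mm). Overall, the cross-section is a single solid region. Total boundary length (outer) = 46.99 mm.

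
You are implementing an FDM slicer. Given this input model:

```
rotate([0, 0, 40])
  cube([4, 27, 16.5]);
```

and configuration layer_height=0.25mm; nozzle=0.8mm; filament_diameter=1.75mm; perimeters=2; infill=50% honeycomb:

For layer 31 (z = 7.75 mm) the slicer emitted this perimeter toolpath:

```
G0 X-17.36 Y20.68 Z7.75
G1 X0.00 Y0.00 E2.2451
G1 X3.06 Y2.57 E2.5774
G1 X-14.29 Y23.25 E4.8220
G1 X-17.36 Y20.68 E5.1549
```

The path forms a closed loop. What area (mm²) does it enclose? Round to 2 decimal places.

Apply the shoelace formula to the sequence of (X, Y) vertices; enclosed area = 107.99 mm².

107.99 mm²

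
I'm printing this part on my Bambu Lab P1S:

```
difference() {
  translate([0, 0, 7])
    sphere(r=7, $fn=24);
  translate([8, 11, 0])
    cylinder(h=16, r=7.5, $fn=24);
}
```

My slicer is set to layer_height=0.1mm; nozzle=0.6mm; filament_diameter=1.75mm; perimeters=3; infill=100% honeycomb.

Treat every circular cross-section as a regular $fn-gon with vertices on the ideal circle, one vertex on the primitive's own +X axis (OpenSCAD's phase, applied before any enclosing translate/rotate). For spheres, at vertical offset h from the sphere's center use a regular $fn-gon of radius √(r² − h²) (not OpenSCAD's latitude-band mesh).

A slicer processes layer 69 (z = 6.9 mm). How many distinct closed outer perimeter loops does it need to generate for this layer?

At z = 6.9 mm: the r=7 sphere slices to a regular 24-gon of circumradius 6.999 (√(r²−h²) with h=0.1 from center); the cylinder at (8, 11): section is a regular 24-gon, circumradius r=7.5; After the difference (first − rest): starting from the r=7 sphere, the r=7.5 cylinder at (8, 11) partially overlaps it — only the 2.59 mm² overlap (of its 174.70 mm²) is removed, clipping the outline — 1 connected region. The result has 1 disconnected region.

1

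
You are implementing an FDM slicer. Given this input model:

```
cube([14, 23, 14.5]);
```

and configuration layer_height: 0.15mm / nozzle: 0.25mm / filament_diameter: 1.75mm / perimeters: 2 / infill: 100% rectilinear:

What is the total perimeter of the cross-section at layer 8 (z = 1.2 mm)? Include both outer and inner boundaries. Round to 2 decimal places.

At z = 1.2 mm: the cube is present — its section is the full 14×23 rectangle (perimeter 74.00 mm). Overall, the cross-section is a single solid region. Total boundary length (outer) = 74.00 mm.

74.00 mm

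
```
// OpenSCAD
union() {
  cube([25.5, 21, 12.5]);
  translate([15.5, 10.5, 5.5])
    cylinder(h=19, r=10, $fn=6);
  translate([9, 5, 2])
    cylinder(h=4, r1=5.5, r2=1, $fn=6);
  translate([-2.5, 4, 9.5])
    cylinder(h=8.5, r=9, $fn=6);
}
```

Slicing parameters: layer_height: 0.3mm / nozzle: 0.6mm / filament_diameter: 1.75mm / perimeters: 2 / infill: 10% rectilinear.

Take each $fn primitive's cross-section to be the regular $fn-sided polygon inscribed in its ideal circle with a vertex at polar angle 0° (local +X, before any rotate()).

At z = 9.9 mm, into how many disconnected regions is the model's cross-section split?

1

At z = 9.9 mm: the cube (footprint 25.5×21) is included at this height; the cylinder at (15.5, 10.5): section is a regular 6-gon, circumradius r=10; the cone at (9, 5) is not intersected at this z (z outside [2, 6]); the r=9 cylinder at (-2.5, 4) gives a regular 6-gon of circumradius 9 (constant along its height); Taking the union: the regions partially overlap (shared area 314.31 mm²), so overlapping operands fuse into one piece — 1 connected region. The result has 1 disconnected region.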